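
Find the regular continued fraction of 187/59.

[3; 5, 1, 9]

Run the Euclidean algorithm on 187 and 59; the successive quotients are the partial quotients a_0, a_1, ... (each step inverts the fractional part left over by the previous one):
  187 = 3*59 + 10, so a_0 = 3.
  59 = 5*10 + 9, so a_1 = 5.
  10 = 1*9 + 1, so a_2 = 1.
  9 = 9*1 + 0, so a_3 = 9.
The remainder reaches 0 after 4 divisions, so the expansion has 4 partial quotients, read off in order.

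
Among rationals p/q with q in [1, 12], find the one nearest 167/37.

Expand x = 167/37 as a continued fraction with the Euclidean algorithm:
  167 = 4*37 + 19, so a_0 = 4.
  37 = 1*19 + 18, so a_1 = 1.
  19 = 1*18 + 1, so a_2 = 1.
  18 = 18*1 + 0, so a_3 = 18.
so x = [4; 1, 1, 18].
Convergents (p_i = a_i*p_{i-1} + p_{i-2}, q_i = a_i*q_{i-1} + q_{i-2} with p_{-2}=0, p_{-1}=1, q_{-2}=1, q_{-1}=0), until the denominator exceeds 12:
  i=0: a_0=4, p_0 = 4*1 + 0 = 4, q_0 = 4*0 + 1 = 1.
  i=1: a_1=1, p_1 = 1*4 + 1 = 5, q_1 = 1*1 + 0 = 1.
  i=2: a_2=1, p_2 = 1*5 + 4 = 9, q_2 = 1*1 + 1 = 2.
  i=3: a_3=18, p_3 = 18*9 + 5 = 167, q_3 = 18*2 + 1 = 37.
q_3 = 37 > 12, so the last convergent with denominator <= 12 is p_2/q_2 = 9/2.
The closest fraction with denominator <= 12 is either p_2/q_2 or the intermediate fraction (k*p_2 + p_1)/(k*q_2 + q_1) with the largest k >= 1 whose denominator stays <= 12; these approach x as k grows, and every other convergent or intermediate fraction in range is farther away.
Largest k: floor((12 - q_1)/q_2) = floor((12 - 1)/2) = 5.
That gives (5*9 + 5)/(5*2 + 1) = 50/11.
Compare the errors: |x - 9/2| = |167*2 - 9*37|/(37*2) = 1/74, and |x - 50/11| = |167*11 - 50*37|/(37*11) = 13/407.
Cross-multiplying, 1*407 = 407 < 962 = 13*74, so 1/74 is smaller: the convergent 9/2 is closer to x than 50/11.

9/2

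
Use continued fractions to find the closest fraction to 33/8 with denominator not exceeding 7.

29/7

Expand x = 33/8 as a continued fraction with the Euclidean algorithm:
  33 = 4*8 + 1, so a_0 = 4.
  8 = 8*1 + 0, so a_1 = 8.
so x = [4; 8].
Convergents (p_i = a_i*p_{i-1} + p_{i-2}, q_i = a_i*q_{i-1} + q_{i-2} with p_{-2}=0, p_{-1}=1, q_{-2}=1, q_{-1}=0), until the denominator exceeds 7:
  i=0: a_0=4, p_0 = 4*1 + 0 = 4, q_0 = 4*0 + 1 = 1.
  i=1: a_1=8, p_1 = 8*4 + 1 = 33, q_1 = 8*1 + 0 = 8.
q_1 = 8 > 7, so the last convergent with denominator <= 7 is p_0/q_0 = 4/1.
The closest fraction with denominator <= 7 is either p_0/q_0 or the intermediate fraction (k*p_0 + p_{-1})/(k*q_0 + q_{-1}) with the largest k >= 1 whose denominator stays <= 7; these approach x as k grows, and every other convergent or intermediate fraction in range is farther away.
Largest k: floor((7 - q_{-1})/q_0) = floor((7 - 0)/1) = 7 (using the seeds p_{-1} = 1, q_{-1} = 0).
That gives (7*4 + 1)/(7*1 + 0) = 29/7.
Compare the errors: |x - 4/1| = |33*1 - 4*8|/(8*1) = 1/8, and |x - 29/7| = |33*7 - 29*8|/(8*7) = 1/56.
Cross-multiplying, 1*8 = 8 < 56 = 1*56, so 1/56 is smaller: the intermediate fraction 29/7 is closer to x than 4/1.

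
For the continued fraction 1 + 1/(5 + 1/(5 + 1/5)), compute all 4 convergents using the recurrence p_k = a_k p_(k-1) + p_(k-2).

Using the convergent recurrence p_i = a_i*p_{i-1} + p_{i-2}, q_i = a_i*q_{i-1} + q_{i-2} with p_{-2}=0, p_{-1}=1, q_{-2}=1, q_{-1}=0:
  i=0: a_0=1, p_0 = 1*1 + 0 = 1, q_0 = 1*0 + 1 = 1.
  i=1: a_1=5, p_1 = 5*1 + 1 = 6, q_1 = 5*1 + 0 = 5.
  i=2: a_2=5, p_2 = 5*6 + 1 = 31, q_2 = 5*5 + 1 = 26.
  i=3: a_3=5, p_3 = 5*31 + 6 = 161, q_3 = 5*26 + 5 = 135.

1/1, 6/5, 31/26, 161/135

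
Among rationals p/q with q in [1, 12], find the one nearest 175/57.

Expand x = 175/57 as a continued fraction with the Euclidean algorithm:
  175 = 3*57 + 4, so a_0 = 3.
  57 = 14*4 + 1, so a_1 = 14.
  4 = 4*1 + 0, so a_2 = 4.
so x = [3; 14, 4].
Convergents (p_i = a_i*p_{i-1} + p_{i-2}, q_i = a_i*q_{i-1} + q_{i-2} with p_{-2}=0, p_{-1}=1, q_{-2}=1, q_{-1}=0), until the denominator exceeds 12:
  i=0: a_0=3, p_0 = 3*1 + 0 = 3, q_0 = 3*0 + 1 = 1.
  i=1: a_1=14, p_1 = 14*3 + 1 = 43, q_1 = 14*1 + 0 = 14.
q_1 = 14 > 12, so the last convergent with denominator <= 12 is p_0/q_0 = 3/1.
The closest fraction with denominator <= 12 is either p_0/q_0 or the intermediate fraction (k*p_0 + p_{-1})/(k*q_0 + q_{-1}) with the largest k >= 1 whose denominator stays <= 12; these approach x as k grows, and every other convergent or intermediate fraction in range is farther away.
Largest k: floor((12 - q_{-1})/q_0) = floor((12 - 0)/1) = 12 (using the seeds p_{-1} = 1, q_{-1} = 0).
That gives (12*3 + 1)/(12*1 + 0) = 37/12.
Compare the errors: |x - 3/1| = |175*1 - 3*57|/(57*1) = 4/57, and |x - 37/12| = |175*12 - 37*57|/(57*12) = 9/684.
Cross-multiplying, 9*57 = 513 < 2736 = 4*684, so 9/684 is smaller: the intermediate fraction 37/12 is closer to x than 3/1.

37/12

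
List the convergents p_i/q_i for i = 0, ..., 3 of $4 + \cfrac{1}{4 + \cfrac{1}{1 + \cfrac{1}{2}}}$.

Using the convergent recurrence p_i = a_i*p_{i-1} + p_{i-2}, q_i = a_i*q_{i-1} + q_{i-2} with p_{-2}=0, p_{-1}=1, q_{-2}=1, q_{-1}=0:
  i=0: a_0=4, p_0 = 4*1 + 0 = 4, q_0 = 4*0 + 1 = 1.
  i=1: a_1=4, p_1 = 4*4 + 1 = 17, q_1 = 4*1 + 0 = 4.
  i=2: a_2=1, p_2 = 1*17 + 4 = 21, q_2 = 1*4 + 1 = 5.
  i=3: a_3=2, p_3 = 2*21 + 17 = 59, q_3 = 2*5 + 4 = 14.

4/1, 17/4, 21/5, 59/14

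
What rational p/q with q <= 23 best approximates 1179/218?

119/22

Expand x = 1179/218 as a continued fraction with the Euclidean algorithm:
  1179 = 5*218 + 89, so a_0 = 5.
  218 = 2*89 + 40, so a_1 = 2.
  89 = 2*40 + 9, so a_2 = 2.
  40 = 4*9 + 4, so a_3 = 4.
  9 = 2*4 + 1, so a_4 = 2.
  4 = 4*1 + 0, so a_5 = 4.
so x = [5; 2, 2, 4, 2, 4].
Convergents (p_i = a_i*p_{i-1} + p_{i-2}, q_i = a_i*q_{i-1} + q_{i-2} with p_{-2}=0, p_{-1}=1, q_{-2}=1, q_{-1}=0), until the denominator exceeds 23:
  i=0: a_0=5, p_0 = 5*1 + 0 = 5, q_0 = 5*0 + 1 = 1.
  i=1: a_1=2, p_1 = 2*5 + 1 = 11, q_1 = 2*1 + 0 = 2.
  i=2: a_2=2, p_2 = 2*11 + 5 = 27, q_2 = 2*2 + 1 = 5.
  i=3: a_3=4, p_3 = 4*27 + 11 = 119, q_3 = 4*5 + 2 = 22.
  i=4: a_4=2, p_4 = 2*119 + 27 = 265, q_4 = 2*22 + 5 = 49.
q_4 = 49 > 23, so the last convergent with denominator <= 23 is p_3/q_3 = 119/22.
The closest fraction with denominator <= 23 is either p_3/q_3 or the intermediate fraction (k*p_3 + p_2)/(k*q_3 + q_2) with the largest k >= 1 whose denominator stays <= 23; these approach x as k grows, and every other convergent or intermediate fraction in range is farther away.
Largest k: floor((23 - q_2)/q_3) = floor((23 - 5)/22) = 0.
Since k = 0, no intermediate fraction beyond p_3/q_3 has denominator <= 23, so the convergent 119/22 is the closest (its error is |1179*22 - 119*218|/(218*22) = 4/4796).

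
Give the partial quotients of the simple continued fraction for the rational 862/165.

[5; 4, 2, 5, 1, 2]

Run the Euclidean algorithm on 862 and 165; the successive quotients are the partial quotients a_0, a_1, ... (each step inverts the fractional part left over by the previous one):
  862 = 5*165 + 37, so a_0 = 5.
  165 = 4*37 + 17, so a_1 = 4.
  37 = 2*17 + 3, so a_2 = 2.
  17 = 5*3 + 2, so a_3 = 5.
  3 = 1*2 + 1, so a_4 = 1.
  2 = 2*1 + 0, so a_5 = 2.
The remainder reaches 0 after 6 divisions, so the expansion has 6 partial quotients, read off in order.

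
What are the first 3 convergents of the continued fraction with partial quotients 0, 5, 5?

Using the convergent recurrence p_i = a_i*p_{i-1} + p_{i-2}, q_i = a_i*q_{i-1} + q_{i-2} with p_{-2}=0, p_{-1}=1, q_{-2}=1, q_{-1}=0:
  i=0: a_0=0, p_0 = 0*1 + 0 = 0, q_0 = 0*0 + 1 = 1.
  i=1: a_1=5, p_1 = 5*0 + 1 = 1, q_1 = 5*1 + 0 = 5.
  i=2: a_2=5, p_2 = 5*1 + 0 = 5, q_2 = 5*5 + 1 = 26.

0/1, 1/5, 5/26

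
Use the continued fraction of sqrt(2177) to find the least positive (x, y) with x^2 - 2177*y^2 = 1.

First expand sqrt(2177) as a continued fraction. With x_i = (sqrt(2177) + m_i)/d_i and (m_0, d_0) = (0, 1): a_0 = floor(sqrt(2177)) = 46, since 46^2 = 2116 <= 2177 < 2209 = 47^2.
Iterate m_{i+1} = d_i*a_i - m_i, d_{i+1} = (2177 - m_{i+1}^2)/d_i, a_{i+1} = floor((a_0 + m_{i+1})/d_{i+1}):
  m_1 = 1*46 - 0 = 46, d_1 = (2177 - 46^2)/1 = 61/1 = 61, a_1 = floor((46 + 46)/61) = 1.
  m_2 = 61*1 - 46 = 15, d_2 = (2177 - 15^2)/61 = 1952/61 = 32, a_2 = floor((46 + 15)/32) = 1.
  m_3 = 32*1 - 15 = 17, d_3 = (2177 - 17^2)/32 = 1888/32 = 59, a_3 = floor((46 + 17)/59) = 1.
  m_4 = 59*1 - 17 = 42, d_4 = (2177 - 42^2)/59 = 413/59 = 7, a_4 = floor((46 + 42)/7) = 12.
  m_5 = 7*12 - 42 = 42, d_5 = (2177 - 42^2)/7 = 413/7 = 59, a_5 = floor((46 + 42)/59) = 1.
  m_6 = 59*1 - 42 = 17, d_6 = (2177 - 17^2)/59 = 1888/59 = 32, a_6 = floor((46 + 17)/32) = 1.
  m_7 = 32*1 - 17 = 15, d_7 = (2177 - 15^2)/32 = 1952/32 = 61, a_7 = floor((46 + 15)/61) = 1.
  m_8 = 61*1 - 15 = 46, d_8 = (2177 - 46^2)/61 = 61/61 = 1, a_8 = floor((46 + 46)/1) = 92.
  m_9 = 1*92 - 46 = 46, d_9 = (2177 - 46^2)/1 = 61/1 = 61: (m_9, d_9) = (m_1, d_1) = (46, 61), so from here the quotients repeat a_1, ..., a_8; the period length is 8.
So sqrt(2177) = [46; (1, 1, 1, 12, 1, 1, 1, 92)] with period length k = 8.
k is even, so the fundamental solution of x^2 - 2177y^2 = 1 is (p_{k-1}, q_{k-1}) = (p_7, q_7); compute convergents through index 7.
Convergents (p_i = a_i*p_{i-1} + p_{i-2}, q_i = a_i*q_{i-1} + q_{i-2} with p_{-2}=0, p_{-1}=1, q_{-2}=1, q_{-1}=0):
  i=0: a_0=46, p_0 = 46*1 + 0 = 46, q_0 = 46*0 + 1 = 1.
  i=1: a_1=1, p_1 = 1*46 + 1 = 47, q_1 = 1*1 + 0 = 1.
  i=2: a_2=1, p_2 = 1*47 + 46 = 93, q_2 = 1*1 + 1 = 2.
  i=3: a_3=1, p_3 = 1*93 + 47 = 140, q_3 = 1*2 + 1 = 3.
  i=4: a_4=12, p_4 = 12*140 + 93 = 1773, q_4 = 12*3 + 2 = 38.
  i=5: a_5=1, p_5 = 1*1773 + 140 = 1913, q_5 = 1*38 + 3 = 41.
  i=6: a_6=1, p_6 = 1*1913 + 1773 = 3686, q_6 = 1*41 + 38 = 79.
  i=7: a_7=1, p_7 = 1*3686 + 1913 = 5599, q_7 = 1*79 + 41 = 120.
Check: 5599^2 - 2177*120^2 = 31348801 - 31348800 = 1, so (x, y) = (5599, 120) solves the equation, and by the theorem it is the least positive solution.

(x, y) = (5599, 120)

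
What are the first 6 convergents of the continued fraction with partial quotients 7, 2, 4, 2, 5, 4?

Using the convergent recurrence p_i = a_i*p_{i-1} + p_{i-2}, q_i = a_i*q_{i-1} + q_{i-2} with p_{-2}=0, p_{-1}=1, q_{-2}=1, q_{-1}=0:
  i=0: a_0=7, p_0 = 7*1 + 0 = 7, q_0 = 7*0 + 1 = 1.
  i=1: a_1=2, p_1 = 2*7 + 1 = 15, q_1 = 2*1 + 0 = 2.
  i=2: a_2=4, p_2 = 4*15 + 7 = 67, q_2 = 4*2 + 1 = 9.
  i=3: a_3=2, p_3 = 2*67 + 15 = 149, q_3 = 2*9 + 2 = 20.
  i=4: a_4=5, p_4 = 5*149 + 67 = 812, q_4 = 5*20 + 9 = 109.
  i=5: a_5=4, p_5 = 4*812 + 149 = 3397, q_5 = 4*109 + 20 = 456.

7/1, 15/2, 67/9, 149/20, 812/109, 3397/456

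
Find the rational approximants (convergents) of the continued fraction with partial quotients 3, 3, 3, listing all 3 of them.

3/1, 10/3, 33/10

Using the convergent recurrence p_i = a_i*p_{i-1} + p_{i-2}, q_i = a_i*q_{i-1} + q_{i-2} with p_{-2}=0, p_{-1}=1, q_{-2}=1, q_{-1}=0:
  i=0: a_0=3, p_0 = 3*1 + 0 = 3, q_0 = 3*0 + 1 = 1.
  i=1: a_1=3, p_1 = 3*3 + 1 = 10, q_1 = 3*1 + 0 = 3.
  i=2: a_2=3, p_2 = 3*10 + 3 = 33, q_2 = 3*3 + 1 = 10.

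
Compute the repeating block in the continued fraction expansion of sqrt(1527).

[39; (13, 78)]

Write x_i = (sqrt(1527) + m_i)/d_i with (m_0, d_0) = (0, 1). a_0 = floor(sqrt(1527)) = 39, since 39^2 = 1521 <= 1527 < 1600 = 40^2.
Iterate m_{i+1} = d_i*a_i - m_i, d_{i+1} = (1527 - m_{i+1}^2)/d_i, a_{i+1} = floor((a_0 + m_{i+1})/d_{i+1}):
  m_1 = 1*39 - 0 = 39, d_1 = (1527 - 39^2)/1 = 6/1 = 6, a_1 = floor((39 + 39)/6) = 13.
  m_2 = 6*13 - 39 = 39, d_2 = (1527 - 39^2)/6 = 6/6 = 1, a_2 = floor((39 + 39)/1) = 78.
  m_3 = 1*78 - 39 = 39, d_3 = (1527 - 39^2)/1 = 6/1 = 6: (m_3, d_3) = (m_1, d_1) = (39, 6), so from here the quotients repeat a_1, a_2; the period length is 2.
Hence the expansion of sqrt(1527) is a_0 = 39 followed by the repeating block 13, 78 (period 2).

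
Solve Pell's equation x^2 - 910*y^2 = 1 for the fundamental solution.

First expand sqrt(910) as a continued fraction. With x_i = (sqrt(910) + m_i)/d_i and (m_0, d_0) = (0, 1): a_0 = floor(sqrt(910)) = 30, since 30^2 = 900 <= 910 < 961 = 31^2.
Iterate m_{i+1} = d_i*a_i - m_i, d_{i+1} = (910 - m_{i+1}^2)/d_i, a_{i+1} = floor((a_0 + m_{i+1})/d_{i+1}):
  m_1 = 1*30 - 0 = 30, d_1 = (910 - 30^2)/1 = 10/1 = 10, a_1 = floor((30 + 30)/10) = 6.
  m_2 = 10*6 - 30 = 30, d_2 = (910 - 30^2)/10 = 10/10 = 1, a_2 = floor((30 + 30)/1) = 60.
  m_3 = 1*60 - 30 = 30, d_3 = (910 - 30^2)/1 = 10/1 = 10: (m_3, d_3) = (m_1, d_1) = (30, 10), so from here the quotients repeat a_1, a_2; the period length is 2.
So sqrt(910) = [30; (6, 60)] with period length k = 2.
k is even, so the fundamental solution of x^2 - 910y^2 = 1 is (p_{k-1}, q_{k-1}) = (p_1, q_1); compute convergents through index 1.
Convergents (p_i = a_i*p_{i-1} + p_{i-2}, q_i = a_i*q_{i-1} + q_{i-2} with p_{-2}=0, p_{-1}=1, q_{-2}=1, q_{-1}=0):
  i=0: a_0=30, p_0 = 30*1 + 0 = 30, q_0 = 30*0 + 1 = 1.
  i=1: a_1=6, p_1 = 6*30 + 1 = 181, q_1 = 6*1 + 0 = 6.
Check: 181^2 - 910*6^2 = 32761 - 32760 = 1, so (x, y) = (181, 6) solves the equation, and by the theorem it is the least positive solution.

(x, y) = (181, 6)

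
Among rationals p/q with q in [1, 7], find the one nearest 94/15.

Expand x = 94/15 as a continued fraction with the Euclidean algorithm:
  94 = 6*15 + 4, so a_0 = 6.
  15 = 3*4 + 3, so a_1 = 3.
  4 = 1*3 + 1, so a_2 = 1.
  3 = 3*1 + 0, so a_3 = 3.
so x = [6; 3, 1, 3].
Convergents (p_i = a_i*p_{i-1} + p_{i-2}, q_i = a_i*q_{i-1} + q_{i-2} with p_{-2}=0, p_{-1}=1, q_{-2}=1, q_{-1}=0), until the denominator exceeds 7:
  i=0: a_0=6, p_0 = 6*1 + 0 = 6, q_0 = 6*0 + 1 = 1.
  i=1: a_1=3, p_1 = 3*6 + 1 = 19, q_1 = 3*1 + 0 = 3.
  i=2: a_2=1, p_2 = 1*19 + 6 = 25, q_2 = 1*3 + 1 = 4.
  i=3: a_3=3, p_3 = 3*25 + 19 = 94, q_3 = 3*4 + 3 = 15.
q_3 = 15 > 7, so the last convergent with denominator <= 7 is p_2/q_2 = 25/4.
The closest fraction with denominator <= 7 is either p_2/q_2 or the intermediate fraction (k*p_2 + p_1)/(k*q_2 + q_1) with the largest k >= 1 whose denominator stays <= 7; these approach x as k grows, and every other convergent or intermediate fraction in range is farther away.
Largest k: floor((7 - q_1)/q_2) = floor((7 - 3)/4) = 1.
That gives (1*25 + 19)/(1*4 + 3) = 44/7.
Compare the errors: |x - 25/4| = |94*4 - 25*15|/(15*4) = 1/60, and |x - 44/7| = |94*7 - 44*15|/(15*7) = 2/105.
Cross-multiplying, 1*105 = 105 < 120 = 2*60, so 1/60 is smaller: the convergent 25/4 is closer to x than 44/7.

25/4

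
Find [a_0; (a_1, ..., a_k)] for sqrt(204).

Write x_i = (sqrt(204) + m_i)/d_i with (m_0, d_0) = (0, 1). a_0 = floor(sqrt(204)) = 14, since 14^2 = 196 <= 204 < 225 = 15^2.
Iterate m_{i+1} = d_i*a_i - m_i, d_{i+1} = (204 - m_{i+1}^2)/d_i, a_{i+1} = floor((a_0 + m_{i+1})/d_{i+1}):
  m_1 = 1*14 - 0 = 14, d_1 = (204 - 14^2)/1 = 8/1 = 8, a_1 = floor((14 + 14)/8) = 3.
  m_2 = 8*3 - 14 = 10, d_2 = (204 - 10^2)/8 = 104/8 = 13, a_2 = floor((14 + 10)/13) = 1.
  m_3 = 13*1 - 10 = 3, d_3 = (204 - 3^2)/13 = 195/13 = 15, a_3 = floor((14 + 3)/15) = 1.
  m_4 = 15*1 - 3 = 12, d_4 = (204 - 12^2)/15 = 60/15 = 4, a_4 = floor((14 + 12)/4) = 6.
  m_5 = 4*6 - 12 = 12, d_5 = (204 - 12^2)/4 = 60/4 = 15, a_5 = floor((14 + 12)/15) = 1.
  m_6 = 15*1 - 12 = 3, d_6 = (204 - 3^2)/15 = 195/15 = 13, a_6 = floor((14 + 3)/13) = 1.
  m_7 = 13*1 - 3 = 10, d_7 = (204 - 10^2)/13 = 104/13 = 8, a_7 = floor((14 + 10)/8) = 3.
  m_8 = 8*3 - 10 = 14, d_8 = (204 - 14^2)/8 = 8/8 = 1, a_8 = floor((14 + 14)/1) = 28.
  m_9 = 1*28 - 14 = 14, d_9 = (204 - 14^2)/1 = 8/1 = 8: (m_9, d_9) = (m_1, d_1) = (14, 8), so from here the quotients repeat a_1, ..., a_8; the period length is 8.
Hence the expansion of sqrt(204) is a_0 = 14 followed by the repeating block 3, 1, 1, 6, 1, 1, 3, 28 (period 8).

[14; (3, 1, 1, 6, 1, 1, 3, 28)]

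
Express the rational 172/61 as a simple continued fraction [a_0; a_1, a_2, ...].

Run the Euclidean algorithm on 172 and 61; the successive quotients are the partial quotients a_0, a_1, ... (each step inverts the fractional part left over by the previous one):
  172 = 2*61 + 50, so a_0 = 2.
  61 = 1*50 + 11, so a_1 = 1.
  50 = 4*11 + 6, so a_2 = 4.
  11 = 1*6 + 5, so a_3 = 1.
  6 = 1*5 + 1, so a_4 = 1.
  5 = 5*1 + 0, so a_5 = 5.
The remainder reaches 0 after 6 divisions, so the expansion has 6 partial quotients, read off in order.

[2; 1, 4, 1, 1, 5]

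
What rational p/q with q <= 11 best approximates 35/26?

4/3

Expand x = 35/26 as a continued fraction with the Euclidean algorithm:
  35 = 1*26 + 9, so a_0 = 1.
  26 = 2*9 + 8, so a_1 = 2.
  9 = 1*8 + 1, so a_2 = 1.
  8 = 8*1 + 0, so a_3 = 8.
so x = [1; 2, 1, 8].
Convergents (p_i = a_i*p_{i-1} + p_{i-2}, q_i = a_i*q_{i-1} + q_{i-2} with p_{-2}=0, p_{-1}=1, q_{-2}=1, q_{-1}=0), until the denominator exceeds 11:
  i=0: a_0=1, p_0 = 1*1 + 0 = 1, q_0 = 1*0 + 1 = 1.
  i=1: a_1=2, p_1 = 2*1 + 1 = 3, q_1 = 2*1 + 0 = 2.
  i=2: a_2=1, p_2 = 1*3 + 1 = 4, q_2 = 1*2 + 1 = 3.
  i=3: a_3=8, p_3 = 8*4 + 3 = 35, q_3 = 8*3 + 2 = 26.
q_3 = 26 > 11, so the last convergent with denominator <= 11 is p_2/q_2 = 4/3.
The closest fraction with denominator <= 11 is either p_2/q_2 or the intermediate fraction (k*p_2 + p_1)/(k*q_2 + q_1) with the largest k >= 1 whose denominator stays <= 11; these approach x as k grows, and every other convergent or intermediate fraction in range is farther away.
Largest k: floor((11 - q_1)/q_2) = floor((11 - 2)/3) = 3.
That gives (3*4 + 3)/(3*3 + 2) = 15/11.
Compare the errors: |x - 4/3| = |35*3 - 4*26|/(26*3) = 1/78, and |x - 15/11| = |35*11 - 15*26|/(26*11) = 5/286.
Cross-multiplying, 1*286 = 286 < 390 = 5*78, so 1/78 is smaller: the convergent 4/3 is closer to x than 15/11.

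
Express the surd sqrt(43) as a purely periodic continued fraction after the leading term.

Write x_i = (sqrt(43) + m_i)/d_i with (m_0, d_0) = (0, 1). a_0 = floor(sqrt(43)) = 6, since 6^2 = 36 <= 43 < 49 = 7^2.
Iterate m_{i+1} = d_i*a_i - m_i, d_{i+1} = (43 - m_{i+1}^2)/d_i, a_{i+1} = floor((a_0 + m_{i+1})/d_{i+1}):
  m_1 = 1*6 - 0 = 6, d_1 = (43 - 6^2)/1 = 7/1 = 7, a_1 = floor((6 + 6)/7) = 1.
  m_2 = 7*1 - 6 = 1, d_2 = (43 - 1^2)/7 = 42/7 = 6, a_2 = floor((6 + 1)/6) = 1.
  m_3 = 6*1 - 1 = 5, d_3 = (43 - 5^2)/6 = 18/6 = 3, a_3 = floor((6 + 5)/3) = 3.
  m_4 = 3*3 - 5 = 4, d_4 = (43 - 4^2)/3 = 27/3 = 9, a_4 = floor((6 + 4)/9) = 1.
  m_5 = 9*1 - 4 = 5, d_5 = (43 - 5^2)/9 = 18/9 = 2, a_5 = floor((6 + 5)/2) = 5.
  m_6 = 2*5 - 5 = 5, d_6 = (43 - 5^2)/2 = 18/2 = 9, a_6 = floor((6 + 5)/9) = 1.
  m_7 = 9*1 - 5 = 4, d_7 = (43 - 4^2)/9 = 27/9 = 3, a_7 = floor((6 + 4)/3) = 3.
  m_8 = 3*3 - 4 = 5, d_8 = (43 - 5^2)/3 = 18/3 = 6, a_8 = floor((6 + 5)/6) = 1.
  m_9 = 6*1 - 5 = 1, d_9 = (43 - 1^2)/6 = 42/6 = 7, a_9 = floor((6 + 1)/7) = 1.
  m_10 = 7*1 - 1 = 6, d_10 = (43 - 6^2)/7 = 7/7 = 1, a_10 = floor((6 + 6)/1) = 12.
  m_11 = 1*12 - 6 = 6, d_11 = (43 - 6^2)/1 = 7/1 = 7: (m_11, d_11) = (m_1, d_1) = (6, 7), so from here the quotients repeat a_1, ..., a_10; the period length is 10.
Hence the expansion of sqrt(43) is a_0 = 6 followed by the repeating block 1, 1, 3, 1, 5, 1, 3, 1, 1, 12 (period 10).

[6; (1, 1, 3, 1, 5, 1, 3, 1, 1, 12)]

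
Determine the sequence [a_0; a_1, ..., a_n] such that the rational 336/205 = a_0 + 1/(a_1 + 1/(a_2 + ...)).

[1; 1, 1, 1, 3, 2, 1, 5]

Run the Euclidean algorithm on 336 and 205; the successive quotients are the partial quotients a_0, a_1, ... (each step inverts the fractional part left over by the previous one):
  336 = 1*205 + 131, so a_0 = 1.
  205 = 1*131 + 74, so a_1 = 1.
  131 = 1*74 + 57, so a_2 = 1.
  74 = 1*57 + 17, so a_3 = 1.
  57 = 3*17 + 6, so a_4 = 3.
  17 = 2*6 + 5, so a_5 = 2.
  6 = 1*5 + 1, so a_6 = 1.
  5 = 5*1 + 0, so a_7 = 5.
The remainder reaches 0 after 8 divisions, so the expansion has 8 partial quotients, read off in order.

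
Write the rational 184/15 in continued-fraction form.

[12; 3, 1, 3]

Run the Euclidean algorithm on 184 and 15; the successive quotients are the partial quotients a_0, a_1, ... (each step inverts the fractional part left over by the previous one):
  184 = 12*15 + 4, so a_0 = 12.
  15 = 3*4 + 3, so a_1 = 3.
  4 = 1*3 + 1, so a_2 = 1.
  3 = 3*1 + 0, so a_3 = 3.
The remainder reaches 0 after 4 divisions, so the expansion has 4 partial quotients, read off in order.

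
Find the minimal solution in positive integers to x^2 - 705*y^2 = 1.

First expand sqrt(705) as a continued fraction. With x_i = (sqrt(705) + m_i)/d_i and (m_0, d_0) = (0, 1): a_0 = floor(sqrt(705)) = 26, since 26^2 = 676 <= 705 < 729 = 27^2.
Iterate m_{i+1} = d_i*a_i - m_i, d_{i+1} = (705 - m_{i+1}^2)/d_i, a_{i+1} = floor((a_0 + m_{i+1})/d_{i+1}):
  m_1 = 1*26 - 0 = 26, d_1 = (705 - 26^2)/1 = 29/1 = 29, a_1 = floor((26 + 26)/29) = 1.
  m_2 = 29*1 - 26 = 3, d_2 = (705 - 3^2)/29 = 696/29 = 24, a_2 = floor((26 + 3)/24) = 1.
  m_3 = 24*1 - 3 = 21, d_3 = (705 - 21^2)/24 = 264/24 = 11, a_3 = floor((26 + 21)/11) = 4.
  m_4 = 11*4 - 21 = 23, d_4 = (705 - 23^2)/11 = 176/11 = 16, a_4 = floor((26 + 23)/16) = 3.
  m_5 = 16*3 - 23 = 25, d_5 = (705 - 25^2)/16 = 80/16 = 5, a_5 = floor((26 + 25)/5) = 10.
  m_6 = 5*10 - 25 = 25, d_6 = (705 - 25^2)/5 = 80/5 = 16, a_6 = floor((26 + 25)/16) = 3.
  m_7 = 16*3 - 25 = 23, d_7 = (705 - 23^2)/16 = 176/16 = 11, a_7 = floor((26 + 23)/11) = 4.
  m_8 = 11*4 - 23 = 21, d_8 = (705 - 21^2)/11 = 264/11 = 24, a_8 = floor((26 + 21)/24) = 1.
  m_9 = 24*1 - 21 = 3, d_9 = (705 - 3^2)/24 = 696/24 = 29, a_9 = floor((26 + 3)/29) = 1.
  m_10 = 29*1 - 3 = 26, d_10 = (705 - 26^2)/29 = 29/29 = 1, a_10 = floor((26 + 26)/1) = 52.
  m_11 = 1*52 - 26 = 26, d_11 = (705 - 26^2)/1 = 29/1 = 29: (m_11, d_11) = (m_1, d_1) = (26, 29), so from here the quotients repeat a_1, ..., a_10; the period length is 10.
So sqrt(705) = [26; (1, 1, 4, 3, 10, 3, 4, 1, 1, 52)] with period length k = 10.
k is even, so the fundamental solution of x^2 - 705y^2 = 1 is (p_{k-1}, q_{k-1}) = (p_9, q_9); compute convergents through index 9.
Convergents (p_i = a_i*p_{i-1} + p_{i-2}, q_i = a_i*q_{i-1} + q_{i-2} with p_{-2}=0, p_{-1}=1, q_{-2}=1, q_{-1}=0):
  i=0: a_0=26, p_0 = 26*1 + 0 = 26, q_0 = 26*0 + 1 = 1.
  i=1: a_1=1, p_1 = 1*26 + 1 = 27, q_1 = 1*1 + 0 = 1.
  i=2: a_2=1, p_2 = 1*27 + 26 = 53, q_2 = 1*1 + 1 = 2.
  i=3: a_3=4, p_3 = 4*53 + 27 = 239, q_3 = 4*2 + 1 = 9.
  i=4: a_4=3, p_4 = 3*239 + 53 = 770, q_4 = 3*9 + 2 = 29.
  i=5: a_5=10, p_5 = 10*770 + 239 = 7939, q_5 = 10*29 + 9 = 299.
  i=6: a_6=3, p_6 = 3*7939 + 770 = 24587, q_6 = 3*299 + 29 = 926.
  i=7: a_7=4, p_7 = 4*24587 + 7939 = 106287, q_7 = 4*926 + 299 = 4003.
  i=8: a_8=1, p_8 = 1*106287 + 24587 = 130874, q_8 = 1*4003 + 926 = 4929.
  i=9: a_9=1, p_9 = 1*130874 + 106287 = 237161, q_9 = 1*4929 + 4003 = 8932.
Check: 237161^2 - 705*8932^2 = 56245339921 - 56245339920 = 1, so (x, y) = (237161, 8932) solves the equation, and by the theorem it is the least positive solution.

(x, y) = (237161, 8932)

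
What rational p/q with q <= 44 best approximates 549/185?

Expand x = 549/185 as a continued fraction with the Euclidean algorithm:
  549 = 2*185 + 179, so a_0 = 2.
  185 = 1*179 + 6, so a_1 = 1.
  179 = 29*6 + 5, so a_2 = 29.
  6 = 1*5 + 1, so a_3 = 1.
  5 = 5*1 + 0, so a_4 = 5.
so x = [2; 1, 29, 1, 5].
Convergents (p_i = a_i*p_{i-1} + p_{i-2}, q_i = a_i*q_{i-1} + q_{i-2} with p_{-2}=0, p_{-1}=1, q_{-2}=1, q_{-1}=0), until the denominator exceeds 44:
  i=0: a_0=2, p_0 = 2*1 + 0 = 2, q_0 = 2*0 + 1 = 1.
  i=1: a_1=1, p_1 = 1*2 + 1 = 3, q_1 = 1*1 + 0 = 1.
  i=2: a_2=29, p_2 = 29*3 + 2 = 89, q_2 = 29*1 + 1 = 30.
  i=3: a_3=1, p_3 = 1*89 + 3 = 92, q_3 = 1*30 + 1 = 31.
  i=4: a_4=5, p_4 = 5*92 + 89 = 549, q_4 = 5*31 + 30 = 185.
q_4 = 185 > 44, so the last convergent with denominator <= 44 is p_3/q_3 = 92/31.
The closest fraction with denominator <= 44 is either p_3/q_3 or the intermediate fraction (k*p_3 + p_2)/(k*q_3 + q_2) with the largest k >= 1 whose denominator stays <= 44; these approach x as k grows, and every other convergent or intermediate fraction in range is farther away.
Largest k: floor((44 - q_2)/q_3) = floor((44 - 30)/31) = 0.
Since k = 0, no intermediate fraction beyond p_3/q_3 has denominator <= 44, so the convergent 92/31 is the closest (its error is |549*31 - 92*185|/(185*31) = 1/5735).

92/31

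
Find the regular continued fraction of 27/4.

Run the Euclidean algorithm on 27 and 4; the successive quotients are the partial quotients a_0, a_1, ... (each step inverts the fractional part left over by the previous one):
  27 = 6*4 + 3, so a_0 = 6.
  4 = 1*3 + 1, so a_1 = 1.
  3 = 3*1 + 0, so a_2 = 3.
The remainder reaches 0 after 3 divisions, so the expansion has 3 partial quotients, read off in order.

[6; 1, 3]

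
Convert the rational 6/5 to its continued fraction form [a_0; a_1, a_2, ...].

Run the Euclidean algorithm on 6 and 5; the successive quotients are the partial quotients a_0, a_1, ... (each step inverts the fractional part left over by the previous one):
  6 = 1*5 + 1, so a_0 = 1.
  5 = 5*1 + 0, so a_1 = 5.
The remainder reaches 0 after 2 divisions, so the expansion has 2 partial quotients, read off in order.

[1; 5]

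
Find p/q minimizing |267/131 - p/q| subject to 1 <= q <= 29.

Expand x = 267/131 as a continued fraction with the Euclidean algorithm:
  267 = 2*131 + 5, so a_0 = 2.
  131 = 26*5 + 1, so a_1 = 26.
  5 = 5*1 + 0, so a_2 = 5.
so x = [2; 26, 5].
Convergents (p_i = a_i*p_{i-1} + p_{i-2}, q_i = a_i*q_{i-1} + q_{i-2} with p_{-2}=0, p_{-1}=1, q_{-2}=1, q_{-1}=0), until the denominator exceeds 29:
  i=0: a_0=2, p_0 = 2*1 + 0 = 2, q_0 = 2*0 + 1 = 1.
  i=1: a_1=26, p_1 = 26*2 + 1 = 53, q_1 = 26*1 + 0 = 26.
  i=2: a_2=5, p_2 = 5*53 + 2 = 267, q_2 = 5*26 + 1 = 131.
q_2 = 131 > 29, so the last convergent with denominator <= 29 is p_1/q_1 = 53/26.
The closest fraction with denominator <= 29 is either p_1/q_1 or the intermediate fraction (k*p_1 + p_0)/(k*q_1 + q_0) with the largest k >= 1 whose denominator stays <= 29; these approach x as k grows, and every other convergent or intermediate fraction in range is farther away.
Largest k: floor((29 - q_0)/q_1) = floor((29 - 1)/26) = 1.
That gives (1*53 + 2)/(1*26 + 1) = 55/27.
Compare the errors: |x - 53/26| = |267*26 - 53*131|/(131*26) = 1/3406, and |x - 55/27| = |267*27 - 55*131|/(131*27) = 4/3537.
Cross-multiplying, 1*3537 = 3537 < 13624 = 4*3406, so 1/3406 is smaller: the convergent 53/26 is closer to x than 55/27.

53/26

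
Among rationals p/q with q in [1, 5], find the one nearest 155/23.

Expand x = 155/23 as a continued fraction with the Euclidean algorithm:
  155 = 6*23 + 17, so a_0 = 6.
  23 = 1*17 + 6, so a_1 = 1.
  17 = 2*6 + 5, so a_2 = 2.
  6 = 1*5 + 1, so a_3 = 1.
  5 = 5*1 + 0, so a_4 = 5.
so x = [6; 1, 2, 1, 5].
Convergents (p_i = a_i*p_{i-1} + p_{i-2}, q_i = a_i*q_{i-1} + q_{i-2} with p_{-2}=0, p_{-1}=1, q_{-2}=1, q_{-1}=0), until the denominator exceeds 5:
  i=0: a_0=6, p_0 = 6*1 + 0 = 6, q_0 = 6*0 + 1 = 1.
  i=1: a_1=1, p_1 = 1*6 + 1 = 7, q_1 = 1*1 + 0 = 1.
  i=2: a_2=2, p_2 = 2*7 + 6 = 20, q_2 = 2*1 + 1 = 3.
  i=3: a_3=1, p_3 = 1*20 + 7 = 27, q_3 = 1*3 + 1 = 4.
  i=4: a_4=5, p_4 = 5*27 + 20 = 155, q_4 = 5*4 + 3 = 23.
q_4 = 23 > 5, so the last convergent with denominator <= 5 is p_3/q_3 = 27/4.
The closest fraction with denominator <= 5 is either p_3/q_3 or the intermediate fraction (k*p_3 + p_2)/(k*q_3 + q_2) with the largest k >= 1 whose denominator stays <= 5; these approach x as k grows, and every other convergent or intermediate fraction in range is farther away.
Largest k: floor((5 - q_2)/q_3) = floor((5 - 3)/4) = 0.
Since k = 0, no intermediate fraction beyond p_3/q_3 has denominator <= 5, so the convergent 27/4 is the closest (its error is |155*4 - 27*23|/(23*4) = 1/92).

27/4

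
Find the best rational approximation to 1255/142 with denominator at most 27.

221/25

Expand x = 1255/142 as a continued fraction with the Euclidean algorithm:
  1255 = 8*142 + 119, so a_0 = 8.
  142 = 1*119 + 23, so a_1 = 1.
  119 = 5*23 + 4, so a_2 = 5.
  23 = 5*4 + 3, so a_3 = 5.
  4 = 1*3 + 1, so a_4 = 1.
  3 = 3*1 + 0, so a_5 = 3.
so x = [8; 1, 5, 5, 1, 3].
Convergents (p_i = a_i*p_{i-1} + p_{i-2}, q_i = a_i*q_{i-1} + q_{i-2} with p_{-2}=0, p_{-1}=1, q_{-2}=1, q_{-1}=0), until the denominator exceeds 27:
  i=0: a_0=8, p_0 = 8*1 + 0 = 8, q_0 = 8*0 + 1 = 1.
  i=1: a_1=1, p_1 = 1*8 + 1 = 9, q_1 = 1*1 + 0 = 1.
  i=2: a_2=5, p_2 = 5*9 + 8 = 53, q_2 = 5*1 + 1 = 6.
  i=3: a_3=5, p_3 = 5*53 + 9 = 274, q_3 = 5*6 + 1 = 31.
q_3 = 31 > 27, so the last convergent with denominator <= 27 is p_2/q_2 = 53/6.
The closest fraction with denominator <= 27 is either p_2/q_2 or the intermediate fraction (k*p_2 + p_1)/(k*q_2 + q_1) with the largest k >= 1 whose denominator stays <= 27; these approach x as k grows, and every other convergent or intermediate fraction in range is farther away.
Largest k: floor((27 - q_1)/q_2) = floor((27 - 1)/6) = 4.
That gives (4*53 + 9)/(4*6 + 1) = 221/25.
Compare the errors: |x - 53/6| = |1255*6 - 53*142|/(142*6) = 4/852, and |x - 221/25| = |1255*25 - 221*142|/(142*25) = 7/3550.
Cross-multiplying, 7*852 = 5964 < 14200 = 4*3550, so 7/3550 is smaller: the intermediate fraction 221/25 is closer to x than 53/6.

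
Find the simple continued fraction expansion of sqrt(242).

Write x_i = (sqrt(242) + m_i)/d_i with (m_0, d_0) = (0, 1). a_0 = floor(sqrt(242)) = 15, since 15^2 = 225 <= 242 < 256 = 16^2.
Iterate m_{i+1} = d_i*a_i - m_i, d_{i+1} = (242 - m_{i+1}^2)/d_i, a_{i+1} = floor((a_0 + m_{i+1})/d_{i+1}):
  m_1 = 1*15 - 0 = 15, d_1 = (242 - 15^2)/1 = 17/1 = 17, a_1 = floor((15 + 15)/17) = 1.
  m_2 = 17*1 - 15 = 2, d_2 = (242 - 2^2)/17 = 238/17 = 14, a_2 = floor((15 + 2)/14) = 1.
  m_3 = 14*1 - 2 = 12, d_3 = (242 - 12^2)/14 = 98/14 = 7, a_3 = floor((15 + 12)/7) = 3.
  m_4 = 7*3 - 12 = 9, d_4 = (242 - 9^2)/7 = 161/7 = 23, a_4 = floor((15 + 9)/23) = 1.
  m_5 = 23*1 - 9 = 14, d_5 = (242 - 14^2)/23 = 46/23 = 2, a_5 = floor((15 + 14)/2) = 14.
  m_6 = 2*14 - 14 = 14, d_6 = (242 - 14^2)/2 = 46/2 = 23, a_6 = floor((15 + 14)/23) = 1.
  m_7 = 23*1 - 14 = 9, d_7 = (242 - 9^2)/23 = 161/23 = 7, a_7 = floor((15 + 9)/7) = 3.
  m_8 = 7*3 - 9 = 12, d_8 = (242 - 12^2)/7 = 98/7 = 14, a_8 = floor((15 + 12)/14) = 1.
  m_9 = 14*1 - 12 = 2, d_9 = (242 - 2^2)/14 = 238/14 = 17, a_9 = floor((15 + 2)/17) = 1.
  m_10 = 17*1 - 2 = 15, d_10 = (242 - 15^2)/17 = 17/17 = 1, a_10 = floor((15 + 15)/1) = 30.
  m_11 = 1*30 - 15 = 15, d_11 = (242 - 15^2)/1 = 17/1 = 17: (m_11, d_11) = (m_1, d_1) = (15, 17), so from here the quotients repeat a_1, ..., a_10; the period length is 10.
Hence the expansion of sqrt(242) is a_0 = 15 followed by the repeating block 1, 1, 3, 1, 14, 1, 3, 1, 1, 30 (period 10).

[15; (1, 1, 3, 1, 14, 1, 3, 1, 1, 30)]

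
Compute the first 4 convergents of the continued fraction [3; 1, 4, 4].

3/1, 4/1, 19/5, 80/21

Using the convergent recurrence p_i = a_i*p_{i-1} + p_{i-2}, q_i = a_i*q_{i-1} + q_{i-2} with p_{-2}=0, p_{-1}=1, q_{-2}=1, q_{-1}=0:
  i=0: a_0=3, p_0 = 3*1 + 0 = 3, q_0 = 3*0 + 1 = 1.
  i=1: a_1=1, p_1 = 1*3 + 1 = 4, q_1 = 1*1 + 0 = 1.
  i=2: a_2=4, p_2 = 4*4 + 3 = 19, q_2 = 4*1 + 1 = 5.
  i=3: a_3=4, p_3 = 4*19 + 4 = 80, q_3 = 4*5 + 1 = 21.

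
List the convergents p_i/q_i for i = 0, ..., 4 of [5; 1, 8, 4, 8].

Using the convergent recurrence p_i = a_i*p_{i-1} + p_{i-2}, q_i = a_i*q_{i-1} + q_{i-2} with p_{-2}=0, p_{-1}=1, q_{-2}=1, q_{-1}=0:
  i=0: a_0=5, p_0 = 5*1 + 0 = 5, q_0 = 5*0 + 1 = 1.
  i=1: a_1=1, p_1 = 1*5 + 1 = 6, q_1 = 1*1 + 0 = 1.
  i=2: a_2=8, p_2 = 8*6 + 5 = 53, q_2 = 8*1 + 1 = 9.
  i=3: a_3=4, p_3 = 4*53 + 6 = 218, q_3 = 4*9 + 1 = 37.
  i=4: a_4=8, p_4 = 8*218 + 53 = 1797, q_4 = 8*37 + 9 = 305.

5/1, 6/1, 53/9, 218/37, 1797/305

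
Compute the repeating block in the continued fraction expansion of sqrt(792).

[28; (7, 56)]

Write x_i = (sqrt(792) + m_i)/d_i with (m_0, d_0) = (0, 1). a_0 = floor(sqrt(792)) = 28, since 28^2 = 784 <= 792 < 841 = 29^2.
Iterate m_{i+1} = d_i*a_i - m_i, d_{i+1} = (792 - m_{i+1}^2)/d_i, a_{i+1} = floor((a_0 + m_{i+1})/d_{i+1}):
  m_1 = 1*28 - 0 = 28, d_1 = (792 - 28^2)/1 = 8/1 = 8, a_1 = floor((28 + 28)/8) = 7.
  m_2 = 8*7 - 28 = 28, d_2 = (792 - 28^2)/8 = 8/8 = 1, a_2 = floor((28 + 28)/1) = 56.
  m_3 = 1*56 - 28 = 28, d_3 = (792 - 28^2)/1 = 8/1 = 8: (m_3, d_3) = (m_1, d_1) = (28, 8), so from here the quotients repeat a_1, a_2; the period length is 2.
Hence the expansion of sqrt(792) is a_0 = 28 followed by the repeating block 7, 56 (period 2).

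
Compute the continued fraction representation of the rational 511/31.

Run the Euclidean algorithm on 511 and 31; the successive quotients are the partial quotients a_0, a_1, ... (each step inverts the fractional part left over by the previous one):
  511 = 16*31 + 15, so a_0 = 16.
  31 = 2*15 + 1, so a_1 = 2.
  15 = 15*1 + 0, so a_2 = 15.
The remainder reaches 0 after 3 divisions, so the expansion has 3 partial quotients, read off in order.

[16; 2, 15]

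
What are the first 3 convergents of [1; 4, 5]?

Using the convergent recurrence p_i = a_i*p_{i-1} + p_{i-2}, q_i = a_i*q_{i-1} + q_{i-2} with p_{-2}=0, p_{-1}=1, q_{-2}=1, q_{-1}=0:
  i=0: a_0=1, p_0 = 1*1 + 0 = 1, q_0 = 1*0 + 1 = 1.
  i=1: a_1=4, p_1 = 4*1 + 1 = 5, q_1 = 4*1 + 0 = 4.
  i=2: a_2=5, p_2 = 5*5 + 1 = 26, q_2 = 5*4 + 1 = 21.

1/1, 5/4, 26/21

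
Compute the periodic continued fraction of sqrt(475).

[21; (1, 3, 1, 6, 2, 6, 1, 3, 1, 42)]

Write x_i = (sqrt(475) + m_i)/d_i with (m_0, d_0) = (0, 1). a_0 = floor(sqrt(475)) = 21, since 21^2 = 441 <= 475 < 484 = 22^2.
Iterate m_{i+1} = d_i*a_i - m_i, d_{i+1} = (475 - m_{i+1}^2)/d_i, a_{i+1} = floor((a_0 + m_{i+1})/d_{i+1}):
  m_1 = 1*21 - 0 = 21, d_1 = (475 - 21^2)/1 = 34/1 = 34, a_1 = floor((21 + 21)/34) = 1.
  m_2 = 34*1 - 21 = 13, d_2 = (475 - 13^2)/34 = 306/34 = 9, a_2 = floor((21 + 13)/9) = 3.
  m_3 = 9*3 - 13 = 14, d_3 = (475 - 14^2)/9 = 279/9 = 31, a_3 = floor((21 + 14)/31) = 1.
  m_4 = 31*1 - 14 = 17, d_4 = (475 - 17^2)/31 = 186/31 = 6, a_4 = floor((21 + 17)/6) = 6.
  m_5 = 6*6 - 17 = 19, d_5 = (475 - 19^2)/6 = 114/6 = 19, a_5 = floor((21 + 19)/19) = 2.
  m_6 = 19*2 - 19 = 19, d_6 = (475 - 19^2)/19 = 114/19 = 6, a_6 = floor((21 + 19)/6) = 6.
  m_7 = 6*6 - 19 = 17, d_7 = (475 - 17^2)/6 = 186/6 = 31, a_7 = floor((21 + 17)/31) = 1.
  m_8 = 31*1 - 17 = 14, d_8 = (475 - 14^2)/31 = 279/31 = 9, a_8 = floor((21 + 14)/9) = 3.
  m_9 = 9*3 - 14 = 13, d_9 = (475 - 13^2)/9 = 306/9 = 34, a_9 = floor((21 + 13)/34) = 1.
  m_10 = 34*1 - 13 = 21, d_10 = (475 - 21^2)/34 = 34/34 = 1, a_10 = floor((21 + 21)/1) = 42.
  m_11 = 1*42 - 21 = 21, d_11 = (475 - 21^2)/1 = 34/1 = 34: (m_11, d_11) = (m_1, d_1) = (21, 34), so from here the quotients repeat a_1, ..., a_10; the period length is 10.
Hence the expansion of sqrt(475) is a_0 = 21 followed by the repeating block 1, 3, 1, 6, 2, 6, 1, 3, 1, 42 (period 10).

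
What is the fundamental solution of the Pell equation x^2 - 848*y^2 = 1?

First expand sqrt(848) as a continued fraction. With x_i = (sqrt(848) + m_i)/d_i and (m_0, d_0) = (0, 1): a_0 = floor(sqrt(848)) = 29, since 29^2 = 841 <= 848 < 900 = 30^2.
Iterate m_{i+1} = d_i*a_i - m_i, d_{i+1} = (848 - m_{i+1}^2)/d_i, a_{i+1} = floor((a_0 + m_{i+1})/d_{i+1}):
  m_1 = 1*29 - 0 = 29, d_1 = (848 - 29^2)/1 = 7/1 = 7, a_1 = floor((29 + 29)/7) = 8.
  m_2 = 7*8 - 29 = 27, d_2 = (848 - 27^2)/7 = 119/7 = 17, a_2 = floor((29 + 27)/17) = 3.
  m_3 = 17*3 - 27 = 24, d_3 = (848 - 24^2)/17 = 272/17 = 16, a_3 = floor((29 + 24)/16) = 3.
  m_4 = 16*3 - 24 = 24, d_4 = (848 - 24^2)/16 = 272/16 = 17, a_4 = floor((29 + 24)/17) = 3.
  m_5 = 17*3 - 24 = 27, d_5 = (848 - 27^2)/17 = 119/17 = 7, a_5 = floor((29 + 27)/7) = 8.
  m_6 = 7*8 - 27 = 29, d_6 = (848 - 29^2)/7 = 7/7 = 1, a_6 = floor((29 + 29)/1) = 58.
  m_7 = 1*58 - 29 = 29, d_7 = (848 - 29^2)/1 = 7/1 = 7: (m_7, d_7) = (m_1, d_1) = (29, 7), so from here the quotients repeat a_1, ..., a_6; the period length is 6.
So sqrt(848) = [29; (8, 3, 3, 3, 8, 58)] with period length k = 6.
k is even, so the fundamental solution of x^2 - 848y^2 = 1 is (p_{k-1}, q_{k-1}) = (p_5, q_5); compute convergents through index 5.
Convergents (p_i = a_i*p_{i-1} + p_{i-2}, q_i = a_i*q_{i-1} + q_{i-2} with p_{-2}=0, p_{-1}=1, q_{-2}=1, q_{-1}=0):
  i=0: a_0=29, p_0 = 29*1 + 0 = 29, q_0 = 29*0 + 1 = 1.
  i=1: a_1=8, p_1 = 8*29 + 1 = 233, q_1 = 8*1 + 0 = 8.
  i=2: a_2=3, p_2 = 3*233 + 29 = 728, q_2 = 3*8 + 1 = 25.
  i=3: a_3=3, p_3 = 3*728 + 233 = 2417, q_3 = 3*25 + 8 = 83.
  i=4: a_4=3, p_4 = 3*2417 + 728 = 7979, q_4 = 3*83 + 25 = 274.
  i=5: a_5=8, p_5 = 8*7979 + 2417 = 66249, q_5 = 8*274 + 83 = 2275.
Check: 66249^2 - 848*2275^2 = 4388930001 - 4388930000 = 1, so (x, y) = (66249, 2275) solves the equation, and by the theorem it is the least positive solution.

(x, y) = (66249, 2275)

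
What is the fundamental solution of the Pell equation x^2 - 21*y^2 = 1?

(x, y) = (55, 12)

First expand sqrt(21) as a continued fraction. With x_i = (sqrt(21) + m_i)/d_i and (m_0, d_0) = (0, 1): a_0 = floor(sqrt(21)) = 4, since 4^2 = 16 <= 21 < 25 = 5^2.
Iterate m_{i+1} = d_i*a_i - m_i, d_{i+1} = (21 - m_{i+1}^2)/d_i, a_{i+1} = floor((a_0 + m_{i+1})/d_{i+1}):
  m_1 = 1*4 - 0 = 4, d_1 = (21 - 4^2)/1 = 5/1 = 5, a_1 = floor((4 + 4)/5) = 1.
  m_2 = 5*1 - 4 = 1, d_2 = (21 - 1^2)/5 = 20/5 = 4, a_2 = floor((4 + 1)/4) = 1.
  m_3 = 4*1 - 1 = 3, d_3 = (21 - 3^2)/4 = 12/4 = 3, a_3 = floor((4 + 3)/3) = 2.
  m_4 = 3*2 - 3 = 3, d_4 = (21 - 3^2)/3 = 12/3 = 4, a_4 = floor((4 + 3)/4) = 1.
  m_5 = 4*1 - 3 = 1, d_5 = (21 - 1^2)/4 = 20/4 = 5, a_5 = floor((4 + 1)/5) = 1.
  m_6 = 5*1 - 1 = 4, d_6 = (21 - 4^2)/5 = 5/5 = 1, a_6 = floor((4 + 4)/1) = 8.
  m_7 = 1*8 - 4 = 4, d_7 = (21 - 4^2)/1 = 5/1 = 5: (m_7, d_7) = (m_1, d_1) = (4, 5), so from here the quotients repeat a_1, ..., a_6; the period length is 6.
So sqrt(21) = [4; (1, 1, 2, 1, 1, 8)] with period length k = 6.
k is even, so the fundamental solution of x^2 - 21y^2 = 1 is (p_{k-1}, q_{k-1}) = (p_5, q_5); compute convergents through index 5.
Convergents (p_i = a_i*p_{i-1} + p_{i-2}, q_i = a_i*q_{i-1} + q_{i-2} with p_{-2}=0, p_{-1}=1, q_{-2}=1, q_{-1}=0):
  i=0: a_0=4, p_0 = 4*1 + 0 = 4, q_0 = 4*0 + 1 = 1.
  i=1: a_1=1, p_1 = 1*4 + 1 = 5, q_1 = 1*1 + 0 = 1.
  i=2: a_2=1, p_2 = 1*5 + 4 = 9, q_2 = 1*1 + 1 = 2.
  i=3: a_3=2, p_3 = 2*9 + 5 = 23, q_3 = 2*2 + 1 = 5.
  i=4: a_4=1, p_4 = 1*23 + 9 = 32, q_4 = 1*5 + 2 = 7.
  i=5: a_5=1, p_5 = 1*32 + 23 = 55, q_5 = 1*7 + 5 = 12.
Check: 55^2 - 21*12^2 = 3025 - 3024 = 1, so (x, y) = (55, 12) solves the equation, and by the theorem it is the least positive solution.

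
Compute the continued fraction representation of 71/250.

Run the Euclidean algorithm on 71 and 250; the successive quotients are the partial quotients a_0, a_1, ... (each step inverts the fractional part left over by the previous one):
  71 = 0*250 + 71, so a_0 = 0.
  250 = 3*71 + 37, so a_1 = 3.
  71 = 1*37 + 34, so a_2 = 1.
  37 = 1*34 + 3, so a_3 = 1.
  34 = 11*3 + 1, so a_4 = 11.
  3 = 3*1 + 0, so a_5 = 3.
The remainder reaches 0 after 6 divisions, so the expansion has 6 partial quotients, read off in order.

[0; 3, 1, 1, 11, 3]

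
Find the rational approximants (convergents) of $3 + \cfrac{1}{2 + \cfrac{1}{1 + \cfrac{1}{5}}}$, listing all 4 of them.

Using the convergent recurrence p_i = a_i*p_{i-1} + p_{i-2}, q_i = a_i*q_{i-1} + q_{i-2} with p_{-2}=0, p_{-1}=1, q_{-2}=1, q_{-1}=0:
  i=0: a_0=3, p_0 = 3*1 + 0 = 3, q_0 = 3*0 + 1 = 1.
  i=1: a_1=2, p_1 = 2*3 + 1 = 7, q_1 = 2*1 + 0 = 2.
  i=2: a_2=1, p_2 = 1*7 + 3 = 10, q_2 = 1*2 + 1 = 3.
  i=3: a_3=5, p_3 = 5*10 + 7 = 57, q_3 = 5*3 + 2 = 17.

3/1, 7/2, 10/3, 57/17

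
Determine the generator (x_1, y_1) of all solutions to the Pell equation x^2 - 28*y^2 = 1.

(x, y) = (127, 24)

First expand sqrt(28) as a continued fraction. With x_i = (sqrt(28) + m_i)/d_i and (m_0, d_0) = (0, 1): a_0 = floor(sqrt(28)) = 5, since 5^2 = 25 <= 28 < 36 = 6^2.
Iterate m_{i+1} = d_i*a_i - m_i, d_{i+1} = (28 - m_{i+1}^2)/d_i, a_{i+1} = floor((a_0 + m_{i+1})/d_{i+1}):
  m_1 = 1*5 - 0 = 5, d_1 = (28 - 5^2)/1 = 3/1 = 3, a_1 = floor((5 + 5)/3) = 3.
  m_2 = 3*3 - 5 = 4, d_2 = (28 - 4^2)/3 = 12/3 = 4, a_2 = floor((5 + 4)/4) = 2.
  m_3 = 4*2 - 4 = 4, d_3 = (28 - 4^2)/4 = 12/4 = 3, a_3 = floor((5 + 4)/3) = 3.
  m_4 = 3*3 - 4 = 5, d_4 = (28 - 5^2)/3 = 3/3 = 1, a_4 = floor((5 + 5)/1) = 10.
  m_5 = 1*10 - 5 = 5, d_5 = (28 - 5^2)/1 = 3/1 = 3: (m_5, d_5) = (m_1, d_1) = (5, 3), so from here the quotients repeat a_1, ..., a_4; the period length is 4.
So sqrt(28) = [5; (3, 2, 3, 10)] with period length k = 4.
k is even, so the fundamental solution of x^2 - 28y^2 = 1 is (p_{k-1}, q_{k-1}) = (p_3, q_3); compute convergents through index 3.
Convergents (p_i = a_i*p_{i-1} + p_{i-2}, q_i = a_i*q_{i-1} + q_{i-2} with p_{-2}=0, p_{-1}=1, q_{-2}=1, q_{-1}=0):
  i=0: a_0=5, p_0 = 5*1 + 0 = 5, q_0 = 5*0 + 1 = 1.
  i=1: a_1=3, p_1 = 3*5 + 1 = 16, q_1 = 3*1 + 0 = 3.
  i=2: a_2=2, p_2 = 2*16 + 5 = 37, q_2 = 2*3 + 1 = 7.
  i=3: a_3=3, p_3 = 3*37 + 16 = 127, q_3 = 3*7 + 3 = 24.
Check: 127^2 - 28*24^2 = 16129 - 16128 = 1, so (x, y) = (127, 24) solves the equation, and by the theorem it is the least positive solution.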